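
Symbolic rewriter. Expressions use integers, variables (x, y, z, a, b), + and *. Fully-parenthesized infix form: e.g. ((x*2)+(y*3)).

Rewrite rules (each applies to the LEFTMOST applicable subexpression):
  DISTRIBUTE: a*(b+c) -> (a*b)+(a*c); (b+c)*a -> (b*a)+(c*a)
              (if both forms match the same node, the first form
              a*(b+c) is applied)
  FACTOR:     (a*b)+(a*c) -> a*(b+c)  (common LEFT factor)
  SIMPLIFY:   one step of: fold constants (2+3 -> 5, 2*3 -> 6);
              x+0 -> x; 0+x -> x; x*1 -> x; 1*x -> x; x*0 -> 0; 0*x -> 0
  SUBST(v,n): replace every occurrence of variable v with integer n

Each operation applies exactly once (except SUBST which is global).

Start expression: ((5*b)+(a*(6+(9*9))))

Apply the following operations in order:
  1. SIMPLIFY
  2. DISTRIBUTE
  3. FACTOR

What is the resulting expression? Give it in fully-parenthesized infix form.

Start: ((5*b)+(a*(6+(9*9))))
Apply SIMPLIFY at RRR (target: (9*9)): ((5*b)+(a*(6+(9*9)))) -> ((5*b)+(a*(6+81)))
Apply DISTRIBUTE at R (target: (a*(6+81))): ((5*b)+(a*(6+81))) -> ((5*b)+((a*6)+(a*81)))
Apply FACTOR at R (target: ((a*6)+(a*81))): ((5*b)+((a*6)+(a*81))) -> ((5*b)+(a*(6+81)))

Answer: ((5*b)+(a*(6+81)))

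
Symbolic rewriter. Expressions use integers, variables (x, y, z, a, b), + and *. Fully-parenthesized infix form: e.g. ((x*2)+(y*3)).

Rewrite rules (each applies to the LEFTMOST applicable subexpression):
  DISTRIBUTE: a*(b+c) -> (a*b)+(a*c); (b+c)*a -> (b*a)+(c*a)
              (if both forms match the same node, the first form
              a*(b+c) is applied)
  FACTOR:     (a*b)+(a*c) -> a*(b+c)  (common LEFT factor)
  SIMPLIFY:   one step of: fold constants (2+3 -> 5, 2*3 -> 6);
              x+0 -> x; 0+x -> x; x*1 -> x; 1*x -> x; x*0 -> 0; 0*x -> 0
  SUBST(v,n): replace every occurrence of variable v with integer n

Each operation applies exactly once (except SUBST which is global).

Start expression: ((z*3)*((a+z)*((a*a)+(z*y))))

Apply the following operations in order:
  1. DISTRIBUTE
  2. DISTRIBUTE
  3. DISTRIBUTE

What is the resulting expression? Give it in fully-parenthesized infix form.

Start: ((z*3)*((a+z)*((a*a)+(z*y))))
Apply DISTRIBUTE at R (target: ((a+z)*((a*a)+(z*y)))): ((z*3)*((a+z)*((a*a)+(z*y)))) -> ((z*3)*(((a+z)*(a*a))+((a+z)*(z*y))))
Apply DISTRIBUTE at root (target: ((z*3)*(((a+z)*(a*a))+((a+z)*(z*y))))): ((z*3)*(((a+z)*(a*a))+((a+z)*(z*y)))) -> (((z*3)*((a+z)*(a*a)))+((z*3)*((a+z)*(z*y))))
Apply DISTRIBUTE at LR (target: ((a+z)*(a*a))): (((z*3)*((a+z)*(a*a)))+((z*3)*((a+z)*(z*y)))) -> (((z*3)*((a*(a*a))+(z*(a*a))))+((z*3)*((a+z)*(z*y))))

Answer: (((z*3)*((a*(a*a))+(z*(a*a))))+((z*3)*((a+z)*(z*y))))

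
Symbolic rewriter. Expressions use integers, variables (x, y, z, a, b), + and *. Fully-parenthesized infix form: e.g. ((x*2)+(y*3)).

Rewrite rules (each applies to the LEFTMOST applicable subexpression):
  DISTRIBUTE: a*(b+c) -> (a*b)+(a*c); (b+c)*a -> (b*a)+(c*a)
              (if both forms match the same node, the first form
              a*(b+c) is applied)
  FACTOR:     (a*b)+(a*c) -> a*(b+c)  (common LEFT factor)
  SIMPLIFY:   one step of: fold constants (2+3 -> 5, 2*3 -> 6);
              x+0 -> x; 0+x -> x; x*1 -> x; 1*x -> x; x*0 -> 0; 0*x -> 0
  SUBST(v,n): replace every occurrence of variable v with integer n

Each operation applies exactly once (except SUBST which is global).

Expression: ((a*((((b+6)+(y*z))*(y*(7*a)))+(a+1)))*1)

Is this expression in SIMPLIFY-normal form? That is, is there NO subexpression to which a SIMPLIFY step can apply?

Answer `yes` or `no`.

Answer: no

Derivation:
Expression: ((a*((((b+6)+(y*z))*(y*(7*a)))+(a+1)))*1)
Scanning for simplifiable subexpressions (pre-order)...
  at root: ((a*((((b+6)+(y*z))*(y*(7*a)))+(a+1)))*1) (SIMPLIFIABLE)
  at L: (a*((((b+6)+(y*z))*(y*(7*a)))+(a+1))) (not simplifiable)
  at LR: ((((b+6)+(y*z))*(y*(7*a)))+(a+1)) (not simplifiable)
  at LRL: (((b+6)+(y*z))*(y*(7*a))) (not simplifiable)
  at LRLL: ((b+6)+(y*z)) (not simplifiable)
  at LRLLL: (b+6) (not simplifiable)
  at LRLLR: (y*z) (not simplifiable)
  at LRLR: (y*(7*a)) (not simplifiable)
  at LRLRR: (7*a) (not simplifiable)
  at LRR: (a+1) (not simplifiable)
Found simplifiable subexpr at path root: ((a*((((b+6)+(y*z))*(y*(7*a)))+(a+1)))*1)
One SIMPLIFY step would give: (a*((((b+6)+(y*z))*(y*(7*a)))+(a+1)))
-> NOT in normal form.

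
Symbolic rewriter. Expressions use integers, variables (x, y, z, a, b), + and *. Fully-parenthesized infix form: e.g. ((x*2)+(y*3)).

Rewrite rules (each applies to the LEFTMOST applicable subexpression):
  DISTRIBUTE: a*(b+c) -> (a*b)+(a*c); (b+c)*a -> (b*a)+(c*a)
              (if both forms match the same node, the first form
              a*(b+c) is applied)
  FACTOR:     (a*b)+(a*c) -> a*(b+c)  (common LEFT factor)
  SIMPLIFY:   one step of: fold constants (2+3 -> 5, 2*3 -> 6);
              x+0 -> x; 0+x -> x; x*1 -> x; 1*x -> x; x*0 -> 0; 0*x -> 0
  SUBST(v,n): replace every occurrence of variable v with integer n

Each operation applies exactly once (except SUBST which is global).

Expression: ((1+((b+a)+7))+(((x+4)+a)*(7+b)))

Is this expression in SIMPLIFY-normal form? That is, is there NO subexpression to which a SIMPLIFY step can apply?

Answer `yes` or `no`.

Answer: yes

Derivation:
Expression: ((1+((b+a)+7))+(((x+4)+a)*(7+b)))
Scanning for simplifiable subexpressions (pre-order)...
  at root: ((1+((b+a)+7))+(((x+4)+a)*(7+b))) (not simplifiable)
  at L: (1+((b+a)+7)) (not simplifiable)
  at LR: ((b+a)+7) (not simplifiable)
  at LRL: (b+a) (not simplifiable)
  at R: (((x+4)+a)*(7+b)) (not simplifiable)
  at RL: ((x+4)+a) (not simplifiable)
  at RLL: (x+4) (not simplifiable)
  at RR: (7+b) (not simplifiable)
Result: no simplifiable subexpression found -> normal form.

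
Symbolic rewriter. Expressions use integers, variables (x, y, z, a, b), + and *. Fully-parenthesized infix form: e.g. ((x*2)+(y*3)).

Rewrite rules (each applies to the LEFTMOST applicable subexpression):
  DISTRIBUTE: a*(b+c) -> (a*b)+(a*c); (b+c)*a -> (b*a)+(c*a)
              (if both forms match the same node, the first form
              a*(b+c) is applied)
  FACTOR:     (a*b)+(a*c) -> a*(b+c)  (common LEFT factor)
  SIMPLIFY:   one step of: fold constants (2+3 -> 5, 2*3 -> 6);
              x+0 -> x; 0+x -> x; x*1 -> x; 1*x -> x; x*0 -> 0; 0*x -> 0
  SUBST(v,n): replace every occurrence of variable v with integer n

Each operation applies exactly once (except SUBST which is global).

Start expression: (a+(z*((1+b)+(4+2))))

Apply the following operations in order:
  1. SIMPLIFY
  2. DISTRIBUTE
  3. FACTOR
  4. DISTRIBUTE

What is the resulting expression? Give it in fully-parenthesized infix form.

Start: (a+(z*((1+b)+(4+2))))
Apply SIMPLIFY at RRR (target: (4+2)): (a+(z*((1+b)+(4+2)))) -> (a+(z*((1+b)+6)))
Apply DISTRIBUTE at R (target: (z*((1+b)+6))): (a+(z*((1+b)+6))) -> (a+((z*(1+b))+(z*6)))
Apply FACTOR at R (target: ((z*(1+b))+(z*6))): (a+((z*(1+b))+(z*6))) -> (a+(z*((1+b)+6)))
Apply DISTRIBUTE at R (target: (z*((1+b)+6))): (a+(z*((1+b)+6))) -> (a+((z*(1+b))+(z*6)))

Answer: (a+((z*(1+b))+(z*6)))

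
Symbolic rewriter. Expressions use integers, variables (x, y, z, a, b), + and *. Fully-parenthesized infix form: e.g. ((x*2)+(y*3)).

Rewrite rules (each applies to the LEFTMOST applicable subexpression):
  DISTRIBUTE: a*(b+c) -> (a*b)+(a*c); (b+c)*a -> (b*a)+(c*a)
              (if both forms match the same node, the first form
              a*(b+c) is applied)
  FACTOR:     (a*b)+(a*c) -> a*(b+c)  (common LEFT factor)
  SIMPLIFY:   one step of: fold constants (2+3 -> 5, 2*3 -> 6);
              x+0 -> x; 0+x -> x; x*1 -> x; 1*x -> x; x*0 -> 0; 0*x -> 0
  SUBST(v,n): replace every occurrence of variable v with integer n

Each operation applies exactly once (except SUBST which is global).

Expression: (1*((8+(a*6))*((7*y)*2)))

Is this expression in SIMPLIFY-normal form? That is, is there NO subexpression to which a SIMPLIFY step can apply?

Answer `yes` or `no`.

Answer: no

Derivation:
Expression: (1*((8+(a*6))*((7*y)*2)))
Scanning for simplifiable subexpressions (pre-order)...
  at root: (1*((8+(a*6))*((7*y)*2))) (SIMPLIFIABLE)
  at R: ((8+(a*6))*((7*y)*2)) (not simplifiable)
  at RL: (8+(a*6)) (not simplifiable)
  at RLR: (a*6) (not simplifiable)
  at RR: ((7*y)*2) (not simplifiable)
  at RRL: (7*y) (not simplifiable)
Found simplifiable subexpr at path root: (1*((8+(a*6))*((7*y)*2)))
One SIMPLIFY step would give: ((8+(a*6))*((7*y)*2))
-> NOT in normal form.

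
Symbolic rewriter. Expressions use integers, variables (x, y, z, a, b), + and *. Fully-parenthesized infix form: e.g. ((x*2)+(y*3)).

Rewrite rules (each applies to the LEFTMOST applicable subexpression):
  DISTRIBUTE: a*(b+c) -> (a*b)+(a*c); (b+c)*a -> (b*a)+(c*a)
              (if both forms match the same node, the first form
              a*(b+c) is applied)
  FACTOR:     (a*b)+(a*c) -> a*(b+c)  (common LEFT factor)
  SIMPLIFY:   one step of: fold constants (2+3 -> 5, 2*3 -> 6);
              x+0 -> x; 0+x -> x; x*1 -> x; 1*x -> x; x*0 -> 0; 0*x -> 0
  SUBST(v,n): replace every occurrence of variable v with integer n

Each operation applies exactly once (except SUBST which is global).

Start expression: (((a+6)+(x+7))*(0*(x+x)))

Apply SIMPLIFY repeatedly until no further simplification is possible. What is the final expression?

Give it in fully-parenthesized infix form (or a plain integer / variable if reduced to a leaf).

Answer: 0

Derivation:
Start: (((a+6)+(x+7))*(0*(x+x)))
Step 1: at R: (0*(x+x)) -> 0; overall: (((a+6)+(x+7))*(0*(x+x))) -> (((a+6)+(x+7))*0)
Step 2: at root: (((a+6)+(x+7))*0) -> 0; overall: (((a+6)+(x+7))*0) -> 0
Fixed point: 0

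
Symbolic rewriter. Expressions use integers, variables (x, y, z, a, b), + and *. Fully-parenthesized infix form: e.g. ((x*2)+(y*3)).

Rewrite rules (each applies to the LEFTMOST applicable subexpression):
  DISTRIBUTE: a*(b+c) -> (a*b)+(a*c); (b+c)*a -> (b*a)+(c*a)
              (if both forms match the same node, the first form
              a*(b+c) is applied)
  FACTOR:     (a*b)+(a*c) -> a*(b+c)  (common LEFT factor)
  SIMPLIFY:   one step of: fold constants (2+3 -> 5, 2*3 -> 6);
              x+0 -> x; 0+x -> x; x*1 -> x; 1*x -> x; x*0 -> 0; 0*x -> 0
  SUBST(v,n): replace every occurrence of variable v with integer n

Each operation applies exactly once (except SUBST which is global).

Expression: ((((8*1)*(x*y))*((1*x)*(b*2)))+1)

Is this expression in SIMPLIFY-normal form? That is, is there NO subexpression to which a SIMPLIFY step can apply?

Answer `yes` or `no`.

Expression: ((((8*1)*(x*y))*((1*x)*(b*2)))+1)
Scanning for simplifiable subexpressions (pre-order)...
  at root: ((((8*1)*(x*y))*((1*x)*(b*2)))+1) (not simplifiable)
  at L: (((8*1)*(x*y))*((1*x)*(b*2))) (not simplifiable)
  at LL: ((8*1)*(x*y)) (not simplifiable)
  at LLL: (8*1) (SIMPLIFIABLE)
  at LLR: (x*y) (not simplifiable)
  at LR: ((1*x)*(b*2)) (not simplifiable)
  at LRL: (1*x) (SIMPLIFIABLE)
  at LRR: (b*2) (not simplifiable)
Found simplifiable subexpr at path LLL: (8*1)
One SIMPLIFY step would give: (((8*(x*y))*((1*x)*(b*2)))+1)
-> NOT in normal form.

Answer: no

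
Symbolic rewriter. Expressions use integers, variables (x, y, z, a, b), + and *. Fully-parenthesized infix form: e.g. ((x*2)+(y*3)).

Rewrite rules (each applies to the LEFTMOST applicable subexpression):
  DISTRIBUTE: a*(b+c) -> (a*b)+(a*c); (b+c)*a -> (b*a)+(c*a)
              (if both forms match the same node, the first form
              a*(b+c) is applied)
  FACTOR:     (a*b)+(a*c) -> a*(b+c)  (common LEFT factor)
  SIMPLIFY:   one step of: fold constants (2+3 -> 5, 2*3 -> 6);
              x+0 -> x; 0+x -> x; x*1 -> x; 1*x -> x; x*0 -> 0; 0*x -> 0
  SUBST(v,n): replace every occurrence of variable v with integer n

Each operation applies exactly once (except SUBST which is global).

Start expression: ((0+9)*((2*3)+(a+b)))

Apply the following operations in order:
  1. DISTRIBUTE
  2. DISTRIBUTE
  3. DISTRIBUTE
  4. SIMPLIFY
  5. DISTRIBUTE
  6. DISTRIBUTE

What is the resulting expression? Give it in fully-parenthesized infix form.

Start: ((0+9)*((2*3)+(a+b)))
Apply DISTRIBUTE at root (target: ((0+9)*((2*3)+(a+b)))): ((0+9)*((2*3)+(a+b))) -> (((0+9)*(2*3))+((0+9)*(a+b)))
Apply DISTRIBUTE at L (target: ((0+9)*(2*3))): (((0+9)*(2*3))+((0+9)*(a+b))) -> (((0*(2*3))+(9*(2*3)))+((0+9)*(a+b)))
Apply DISTRIBUTE at R (target: ((0+9)*(a+b))): (((0*(2*3))+(9*(2*3)))+((0+9)*(a+b))) -> (((0*(2*3))+(9*(2*3)))+(((0+9)*a)+((0+9)*b)))
Apply SIMPLIFY at LL (target: (0*(2*3))): (((0*(2*3))+(9*(2*3)))+(((0+9)*a)+((0+9)*b))) -> ((0+(9*(2*3)))+(((0+9)*a)+((0+9)*b)))
Apply DISTRIBUTE at RL (target: ((0+9)*a)): ((0+(9*(2*3)))+(((0+9)*a)+((0+9)*b))) -> ((0+(9*(2*3)))+(((0*a)+(9*a))+((0+9)*b)))
Apply DISTRIBUTE at RR (target: ((0+9)*b)): ((0+(9*(2*3)))+(((0*a)+(9*a))+((0+9)*b))) -> ((0+(9*(2*3)))+(((0*a)+(9*a))+((0*b)+(9*b))))

Answer: ((0+(9*(2*3)))+(((0*a)+(9*a))+((0*b)+(9*b))))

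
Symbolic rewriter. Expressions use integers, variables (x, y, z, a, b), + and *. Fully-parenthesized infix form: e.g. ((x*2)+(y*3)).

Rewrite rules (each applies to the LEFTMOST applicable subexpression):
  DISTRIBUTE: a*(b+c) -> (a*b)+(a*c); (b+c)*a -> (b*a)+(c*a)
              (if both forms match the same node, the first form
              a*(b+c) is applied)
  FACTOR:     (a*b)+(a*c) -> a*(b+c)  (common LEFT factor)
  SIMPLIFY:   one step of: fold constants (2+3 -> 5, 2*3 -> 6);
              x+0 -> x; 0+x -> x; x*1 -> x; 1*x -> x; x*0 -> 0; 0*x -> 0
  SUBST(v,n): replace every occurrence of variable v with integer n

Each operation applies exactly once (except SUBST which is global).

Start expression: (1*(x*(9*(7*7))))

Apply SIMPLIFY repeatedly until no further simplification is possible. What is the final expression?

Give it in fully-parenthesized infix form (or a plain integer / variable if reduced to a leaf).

Answer: (x*441)

Derivation:
Start: (1*(x*(9*(7*7))))
Step 1: at root: (1*(x*(9*(7*7)))) -> (x*(9*(7*7))); overall: (1*(x*(9*(7*7)))) -> (x*(9*(7*7)))
Step 2: at RR: (7*7) -> 49; overall: (x*(9*(7*7))) -> (x*(9*49))
Step 3: at R: (9*49) -> 441; overall: (x*(9*49)) -> (x*441)
Fixed point: (x*441)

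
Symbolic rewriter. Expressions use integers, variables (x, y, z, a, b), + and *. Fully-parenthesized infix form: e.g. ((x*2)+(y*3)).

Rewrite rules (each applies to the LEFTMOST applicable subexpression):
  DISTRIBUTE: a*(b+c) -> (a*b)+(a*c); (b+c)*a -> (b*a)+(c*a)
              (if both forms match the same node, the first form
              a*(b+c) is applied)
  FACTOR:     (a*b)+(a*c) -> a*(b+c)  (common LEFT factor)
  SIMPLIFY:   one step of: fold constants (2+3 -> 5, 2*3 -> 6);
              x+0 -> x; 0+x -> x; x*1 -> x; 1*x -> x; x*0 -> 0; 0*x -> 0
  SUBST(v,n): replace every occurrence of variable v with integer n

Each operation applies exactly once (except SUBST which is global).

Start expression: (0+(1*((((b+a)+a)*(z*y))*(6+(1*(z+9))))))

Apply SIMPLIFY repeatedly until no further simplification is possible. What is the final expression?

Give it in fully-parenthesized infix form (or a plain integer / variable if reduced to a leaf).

Start: (0+(1*((((b+a)+a)*(z*y))*(6+(1*(z+9))))))
Step 1: at root: (0+(1*((((b+a)+a)*(z*y))*(6+(1*(z+9)))))) -> (1*((((b+a)+a)*(z*y))*(6+(1*(z+9))))); overall: (0+(1*((((b+a)+a)*(z*y))*(6+(1*(z+9)))))) -> (1*((((b+a)+a)*(z*y))*(6+(1*(z+9)))))
Step 2: at root: (1*((((b+a)+a)*(z*y))*(6+(1*(z+9))))) -> ((((b+a)+a)*(z*y))*(6+(1*(z+9)))); overall: (1*((((b+a)+a)*(z*y))*(6+(1*(z+9))))) -> ((((b+a)+a)*(z*y))*(6+(1*(z+9))))
Step 3: at RR: (1*(z+9)) -> (z+9); overall: ((((b+a)+a)*(z*y))*(6+(1*(z+9)))) -> ((((b+a)+a)*(z*y))*(6+(z+9)))
Fixed point: ((((b+a)+a)*(z*y))*(6+(z+9)))

Answer: ((((b+a)+a)*(z*y))*(6+(z+9)))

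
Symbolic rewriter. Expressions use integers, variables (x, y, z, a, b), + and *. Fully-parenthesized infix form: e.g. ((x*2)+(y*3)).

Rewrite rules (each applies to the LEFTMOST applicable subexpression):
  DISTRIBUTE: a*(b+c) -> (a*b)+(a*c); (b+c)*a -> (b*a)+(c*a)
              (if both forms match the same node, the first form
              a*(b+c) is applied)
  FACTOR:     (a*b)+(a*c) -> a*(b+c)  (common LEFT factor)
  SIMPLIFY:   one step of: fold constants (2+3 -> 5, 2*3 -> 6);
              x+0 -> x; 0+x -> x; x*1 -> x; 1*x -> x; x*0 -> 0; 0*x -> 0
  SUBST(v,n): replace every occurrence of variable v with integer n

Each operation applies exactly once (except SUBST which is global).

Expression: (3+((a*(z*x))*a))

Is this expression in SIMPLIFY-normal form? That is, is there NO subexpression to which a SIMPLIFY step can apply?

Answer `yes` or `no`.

Expression: (3+((a*(z*x))*a))
Scanning for simplifiable subexpressions (pre-order)...
  at root: (3+((a*(z*x))*a)) (not simplifiable)
  at R: ((a*(z*x))*a) (not simplifiable)
  at RL: (a*(z*x)) (not simplifiable)
  at RLR: (z*x) (not simplifiable)
Result: no simplifiable subexpression found -> normal form.

Answer: yes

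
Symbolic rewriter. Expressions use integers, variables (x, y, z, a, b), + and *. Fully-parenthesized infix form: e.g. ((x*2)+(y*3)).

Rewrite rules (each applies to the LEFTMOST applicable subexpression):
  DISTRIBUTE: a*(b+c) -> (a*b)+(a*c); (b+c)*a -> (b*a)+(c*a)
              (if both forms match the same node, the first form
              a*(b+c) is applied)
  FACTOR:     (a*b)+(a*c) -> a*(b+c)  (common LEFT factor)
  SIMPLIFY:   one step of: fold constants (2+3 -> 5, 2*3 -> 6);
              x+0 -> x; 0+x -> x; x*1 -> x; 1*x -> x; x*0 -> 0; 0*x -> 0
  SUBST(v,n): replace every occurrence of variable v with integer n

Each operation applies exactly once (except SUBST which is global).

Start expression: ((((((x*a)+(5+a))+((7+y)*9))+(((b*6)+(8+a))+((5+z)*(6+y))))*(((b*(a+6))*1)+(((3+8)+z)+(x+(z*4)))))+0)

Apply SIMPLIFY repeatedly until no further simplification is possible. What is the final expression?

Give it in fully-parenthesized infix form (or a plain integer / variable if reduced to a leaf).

Answer: (((((x*a)+(5+a))+((7+y)*9))+(((b*6)+(8+a))+((5+z)*(6+y))))*((b*(a+6))+((11+z)+(x+(z*4)))))

Derivation:
Start: ((((((x*a)+(5+a))+((7+y)*9))+(((b*6)+(8+a))+((5+z)*(6+y))))*(((b*(a+6))*1)+(((3+8)+z)+(x+(z*4)))))+0)
Step 1: at root: ((((((x*a)+(5+a))+((7+y)*9))+(((b*6)+(8+a))+((5+z)*(6+y))))*(((b*(a+6))*1)+(((3+8)+z)+(x+(z*4)))))+0) -> (((((x*a)+(5+a))+((7+y)*9))+(((b*6)+(8+a))+((5+z)*(6+y))))*(((b*(a+6))*1)+(((3+8)+z)+(x+(z*4))))); overall: ((((((x*a)+(5+a))+((7+y)*9))+(((b*6)+(8+a))+((5+z)*(6+y))))*(((b*(a+6))*1)+(((3+8)+z)+(x+(z*4)))))+0) -> (((((x*a)+(5+a))+((7+y)*9))+(((b*6)+(8+a))+((5+z)*(6+y))))*(((b*(a+6))*1)+(((3+8)+z)+(x+(z*4)))))
Step 2: at RL: ((b*(a+6))*1) -> (b*(a+6)); overall: (((((x*a)+(5+a))+((7+y)*9))+(((b*6)+(8+a))+((5+z)*(6+y))))*(((b*(a+6))*1)+(((3+8)+z)+(x+(z*4))))) -> (((((x*a)+(5+a))+((7+y)*9))+(((b*6)+(8+a))+((5+z)*(6+y))))*((b*(a+6))+(((3+8)+z)+(x+(z*4)))))
Step 3: at RRLL: (3+8) -> 11; overall: (((((x*a)+(5+a))+((7+y)*9))+(((b*6)+(8+a))+((5+z)*(6+y))))*((b*(a+6))+(((3+8)+z)+(x+(z*4))))) -> (((((x*a)+(5+a))+((7+y)*9))+(((b*6)+(8+a))+((5+z)*(6+y))))*((b*(a+6))+((11+z)+(x+(z*4)))))
Fixed point: (((((x*a)+(5+a))+((7+y)*9))+(((b*6)+(8+a))+((5+z)*(6+y))))*((b*(a+6))+((11+z)+(x+(z*4)))))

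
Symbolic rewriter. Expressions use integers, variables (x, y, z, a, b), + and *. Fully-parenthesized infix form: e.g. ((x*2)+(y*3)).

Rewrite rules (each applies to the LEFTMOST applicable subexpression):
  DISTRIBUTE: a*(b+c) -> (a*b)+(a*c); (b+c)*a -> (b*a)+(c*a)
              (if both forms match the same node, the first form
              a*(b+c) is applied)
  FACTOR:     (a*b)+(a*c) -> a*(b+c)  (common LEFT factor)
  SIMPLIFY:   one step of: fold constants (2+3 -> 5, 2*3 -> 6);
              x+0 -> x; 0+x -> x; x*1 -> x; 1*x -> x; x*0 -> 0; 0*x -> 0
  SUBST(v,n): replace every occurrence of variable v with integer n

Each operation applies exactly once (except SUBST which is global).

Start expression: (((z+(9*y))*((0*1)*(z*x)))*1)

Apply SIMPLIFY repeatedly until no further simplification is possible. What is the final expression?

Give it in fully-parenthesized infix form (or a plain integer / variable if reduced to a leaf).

Answer: 0

Derivation:
Start: (((z+(9*y))*((0*1)*(z*x)))*1)
Step 1: at root: (((z+(9*y))*((0*1)*(z*x)))*1) -> ((z+(9*y))*((0*1)*(z*x))); overall: (((z+(9*y))*((0*1)*(z*x)))*1) -> ((z+(9*y))*((0*1)*(z*x)))
Step 2: at RL: (0*1) -> 0; overall: ((z+(9*y))*((0*1)*(z*x))) -> ((z+(9*y))*(0*(z*x)))
Step 3: at R: (0*(z*x)) -> 0; overall: ((z+(9*y))*(0*(z*x))) -> ((z+(9*y))*0)
Step 4: at root: ((z+(9*y))*0) -> 0; overall: ((z+(9*y))*0) -> 0
Fixed point: 0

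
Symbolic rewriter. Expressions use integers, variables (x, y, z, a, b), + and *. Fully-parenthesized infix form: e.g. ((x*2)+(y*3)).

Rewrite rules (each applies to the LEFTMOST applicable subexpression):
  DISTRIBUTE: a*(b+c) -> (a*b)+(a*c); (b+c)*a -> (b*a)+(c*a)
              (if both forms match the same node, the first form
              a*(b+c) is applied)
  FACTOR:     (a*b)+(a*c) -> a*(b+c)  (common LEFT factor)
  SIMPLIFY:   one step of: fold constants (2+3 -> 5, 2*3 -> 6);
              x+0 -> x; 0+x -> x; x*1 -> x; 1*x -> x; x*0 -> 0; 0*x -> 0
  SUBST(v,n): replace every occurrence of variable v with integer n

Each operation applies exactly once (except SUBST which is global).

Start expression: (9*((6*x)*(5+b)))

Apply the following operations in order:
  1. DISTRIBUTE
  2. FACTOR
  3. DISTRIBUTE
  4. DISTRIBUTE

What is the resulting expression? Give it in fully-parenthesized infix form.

Answer: ((9*((6*x)*5))+(9*((6*x)*b)))

Derivation:
Start: (9*((6*x)*(5+b)))
Apply DISTRIBUTE at R (target: ((6*x)*(5+b))): (9*((6*x)*(5+b))) -> (9*(((6*x)*5)+((6*x)*b)))
Apply FACTOR at R (target: (((6*x)*5)+((6*x)*b))): (9*(((6*x)*5)+((6*x)*b))) -> (9*((6*x)*(5+b)))
Apply DISTRIBUTE at R (target: ((6*x)*(5+b))): (9*((6*x)*(5+b))) -> (9*(((6*x)*5)+((6*x)*b)))
Apply DISTRIBUTE at root (target: (9*(((6*x)*5)+((6*x)*b)))): (9*(((6*x)*5)+((6*x)*b))) -> ((9*((6*x)*5))+(9*((6*x)*b)))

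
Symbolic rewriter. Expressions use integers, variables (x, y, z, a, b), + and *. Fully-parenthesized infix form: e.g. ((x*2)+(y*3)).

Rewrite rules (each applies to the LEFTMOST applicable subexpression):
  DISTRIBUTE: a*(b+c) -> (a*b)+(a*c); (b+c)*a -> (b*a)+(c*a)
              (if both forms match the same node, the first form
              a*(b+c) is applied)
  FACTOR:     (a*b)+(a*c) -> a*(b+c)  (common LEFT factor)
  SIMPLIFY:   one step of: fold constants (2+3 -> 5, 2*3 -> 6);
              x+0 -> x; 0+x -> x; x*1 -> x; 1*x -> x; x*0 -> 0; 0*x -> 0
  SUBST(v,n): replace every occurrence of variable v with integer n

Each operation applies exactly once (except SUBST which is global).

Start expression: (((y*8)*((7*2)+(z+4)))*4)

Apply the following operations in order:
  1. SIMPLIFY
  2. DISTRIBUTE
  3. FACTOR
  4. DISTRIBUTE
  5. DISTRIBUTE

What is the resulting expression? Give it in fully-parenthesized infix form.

Answer: ((((y*8)*14)*4)+(((y*8)*(z+4))*4))

Derivation:
Start: (((y*8)*((7*2)+(z+4)))*4)
Apply SIMPLIFY at LRL (target: (7*2)): (((y*8)*((7*2)+(z+4)))*4) -> (((y*8)*(14+(z+4)))*4)
Apply DISTRIBUTE at L (target: ((y*8)*(14+(z+4)))): (((y*8)*(14+(z+4)))*4) -> ((((y*8)*14)+((y*8)*(z+4)))*4)
Apply FACTOR at L (target: (((y*8)*14)+((y*8)*(z+4)))): ((((y*8)*14)+((y*8)*(z+4)))*4) -> (((y*8)*(14+(z+4)))*4)
Apply DISTRIBUTE at L (target: ((y*8)*(14+(z+4)))): (((y*8)*(14+(z+4)))*4) -> ((((y*8)*14)+((y*8)*(z+4)))*4)
Apply DISTRIBUTE at root (target: ((((y*8)*14)+((y*8)*(z+4)))*4)): ((((y*8)*14)+((y*8)*(z+4)))*4) -> ((((y*8)*14)*4)+(((y*8)*(z+4))*4))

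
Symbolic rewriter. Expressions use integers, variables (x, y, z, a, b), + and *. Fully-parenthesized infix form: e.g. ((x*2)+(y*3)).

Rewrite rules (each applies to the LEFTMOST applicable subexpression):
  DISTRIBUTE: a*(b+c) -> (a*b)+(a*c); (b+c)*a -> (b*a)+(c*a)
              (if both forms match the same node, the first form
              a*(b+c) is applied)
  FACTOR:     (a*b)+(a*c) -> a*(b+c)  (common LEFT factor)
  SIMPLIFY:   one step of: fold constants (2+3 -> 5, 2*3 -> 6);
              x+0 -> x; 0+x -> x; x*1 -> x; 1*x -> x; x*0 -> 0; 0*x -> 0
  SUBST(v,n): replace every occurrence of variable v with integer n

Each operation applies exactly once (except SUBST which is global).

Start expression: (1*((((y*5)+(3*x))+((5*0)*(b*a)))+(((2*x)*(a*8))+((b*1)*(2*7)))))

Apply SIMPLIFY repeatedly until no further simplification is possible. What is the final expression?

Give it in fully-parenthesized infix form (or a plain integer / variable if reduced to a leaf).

Start: (1*((((y*5)+(3*x))+((5*0)*(b*a)))+(((2*x)*(a*8))+((b*1)*(2*7)))))
Step 1: at root: (1*((((y*5)+(3*x))+((5*0)*(b*a)))+(((2*x)*(a*8))+((b*1)*(2*7))))) -> ((((y*5)+(3*x))+((5*0)*(b*a)))+(((2*x)*(a*8))+((b*1)*(2*7)))); overall: (1*((((y*5)+(3*x))+((5*0)*(b*a)))+(((2*x)*(a*8))+((b*1)*(2*7))))) -> ((((y*5)+(3*x))+((5*0)*(b*a)))+(((2*x)*(a*8))+((b*1)*(2*7))))
Step 2: at LRL: (5*0) -> 0; overall: ((((y*5)+(3*x))+((5*0)*(b*a)))+(((2*x)*(a*8))+((b*1)*(2*7)))) -> ((((y*5)+(3*x))+(0*(b*a)))+(((2*x)*(a*8))+((b*1)*(2*7))))
Step 3: at LR: (0*(b*a)) -> 0; overall: ((((y*5)+(3*x))+(0*(b*a)))+(((2*x)*(a*8))+((b*1)*(2*7)))) -> ((((y*5)+(3*x))+0)+(((2*x)*(a*8))+((b*1)*(2*7))))
Step 4: at L: (((y*5)+(3*x))+0) -> ((y*5)+(3*x)); overall: ((((y*5)+(3*x))+0)+(((2*x)*(a*8))+((b*1)*(2*7)))) -> (((y*5)+(3*x))+(((2*x)*(a*8))+((b*1)*(2*7))))
Step 5: at RRL: (b*1) -> b; overall: (((y*5)+(3*x))+(((2*x)*(a*8))+((b*1)*(2*7)))) -> (((y*5)+(3*x))+(((2*x)*(a*8))+(b*(2*7))))
Step 6: at RRR: (2*7) -> 14; overall: (((y*5)+(3*x))+(((2*x)*(a*8))+(b*(2*7)))) -> (((y*5)+(3*x))+(((2*x)*(a*8))+(b*14)))
Fixed point: (((y*5)+(3*x))+(((2*x)*(a*8))+(b*14)))

Answer: (((y*5)+(3*x))+(((2*x)*(a*8))+(b*14)))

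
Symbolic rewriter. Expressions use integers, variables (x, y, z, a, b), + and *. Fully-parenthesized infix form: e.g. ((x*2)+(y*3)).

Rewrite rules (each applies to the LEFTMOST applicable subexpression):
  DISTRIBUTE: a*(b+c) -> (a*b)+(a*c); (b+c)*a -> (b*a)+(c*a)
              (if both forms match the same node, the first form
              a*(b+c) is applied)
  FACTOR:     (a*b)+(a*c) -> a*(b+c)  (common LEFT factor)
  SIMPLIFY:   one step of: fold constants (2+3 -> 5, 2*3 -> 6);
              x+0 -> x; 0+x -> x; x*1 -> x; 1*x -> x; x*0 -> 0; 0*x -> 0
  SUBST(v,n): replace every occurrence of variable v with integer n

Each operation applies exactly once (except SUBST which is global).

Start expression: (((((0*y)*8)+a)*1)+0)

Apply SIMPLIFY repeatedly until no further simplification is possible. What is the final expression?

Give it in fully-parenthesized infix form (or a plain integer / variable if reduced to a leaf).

Start: (((((0*y)*8)+a)*1)+0)
Step 1: at root: (((((0*y)*8)+a)*1)+0) -> ((((0*y)*8)+a)*1); overall: (((((0*y)*8)+a)*1)+0) -> ((((0*y)*8)+a)*1)
Step 2: at root: ((((0*y)*8)+a)*1) -> (((0*y)*8)+a); overall: ((((0*y)*8)+a)*1) -> (((0*y)*8)+a)
Step 3: at LL: (0*y) -> 0; overall: (((0*y)*8)+a) -> ((0*8)+a)
Step 4: at L: (0*8) -> 0; overall: ((0*8)+a) -> (0+a)
Step 5: at root: (0+a) -> a; overall: (0+a) -> a
Fixed point: a

Answer: a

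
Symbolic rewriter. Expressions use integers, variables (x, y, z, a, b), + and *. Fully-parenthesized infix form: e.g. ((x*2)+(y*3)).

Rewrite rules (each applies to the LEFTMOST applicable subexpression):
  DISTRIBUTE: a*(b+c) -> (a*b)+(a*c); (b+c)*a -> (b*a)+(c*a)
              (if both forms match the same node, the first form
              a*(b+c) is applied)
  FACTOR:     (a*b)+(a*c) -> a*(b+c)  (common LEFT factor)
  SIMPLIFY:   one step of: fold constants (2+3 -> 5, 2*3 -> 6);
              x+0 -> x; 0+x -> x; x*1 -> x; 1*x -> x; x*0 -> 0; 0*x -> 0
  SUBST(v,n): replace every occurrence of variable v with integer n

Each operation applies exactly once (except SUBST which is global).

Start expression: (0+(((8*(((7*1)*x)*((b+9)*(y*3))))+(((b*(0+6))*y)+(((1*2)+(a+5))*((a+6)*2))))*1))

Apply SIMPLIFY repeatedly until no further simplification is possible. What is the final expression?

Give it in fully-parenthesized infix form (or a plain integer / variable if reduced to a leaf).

Start: (0+(((8*(((7*1)*x)*((b+9)*(y*3))))+(((b*(0+6))*y)+(((1*2)+(a+5))*((a+6)*2))))*1))
Step 1: at root: (0+(((8*(((7*1)*x)*((b+9)*(y*3))))+(((b*(0+6))*y)+(((1*2)+(a+5))*((a+6)*2))))*1)) -> (((8*(((7*1)*x)*((b+9)*(y*3))))+(((b*(0+6))*y)+(((1*2)+(a+5))*((a+6)*2))))*1); overall: (0+(((8*(((7*1)*x)*((b+9)*(y*3))))+(((b*(0+6))*y)+(((1*2)+(a+5))*((a+6)*2))))*1)) -> (((8*(((7*1)*x)*((b+9)*(y*3))))+(((b*(0+6))*y)+(((1*2)+(a+5))*((a+6)*2))))*1)
Step 2: at root: (((8*(((7*1)*x)*((b+9)*(y*3))))+(((b*(0+6))*y)+(((1*2)+(a+5))*((a+6)*2))))*1) -> ((8*(((7*1)*x)*((b+9)*(y*3))))+(((b*(0+6))*y)+(((1*2)+(a+5))*((a+6)*2)))); overall: (((8*(((7*1)*x)*((b+9)*(y*3))))+(((b*(0+6))*y)+(((1*2)+(a+5))*((a+6)*2))))*1) -> ((8*(((7*1)*x)*((b+9)*(y*3))))+(((b*(0+6))*y)+(((1*2)+(a+5))*((a+6)*2))))
Step 3: at LRLL: (7*1) -> 7; overall: ((8*(((7*1)*x)*((b+9)*(y*3))))+(((b*(0+6))*y)+(((1*2)+(a+5))*((a+6)*2)))) -> ((8*((7*x)*((b+9)*(y*3))))+(((b*(0+6))*y)+(((1*2)+(a+5))*((a+6)*2))))
Step 4: at RLLR: (0+6) -> 6; overall: ((8*((7*x)*((b+9)*(y*3))))+(((b*(0+6))*y)+(((1*2)+(a+5))*((a+6)*2)))) -> ((8*((7*x)*((b+9)*(y*3))))+(((b*6)*y)+(((1*2)+(a+5))*((a+6)*2))))
Step 5: at RRLL: (1*2) -> 2; overall: ((8*((7*x)*((b+9)*(y*3))))+(((b*6)*y)+(((1*2)+(a+5))*((a+6)*2)))) -> ((8*((7*x)*((b+9)*(y*3))))+(((b*6)*y)+((2+(a+5))*((a+6)*2))))
Fixed point: ((8*((7*x)*((b+9)*(y*3))))+(((b*6)*y)+((2+(a+5))*((a+6)*2))))

Answer: ((8*((7*x)*((b+9)*(y*3))))+(((b*6)*y)+((2+(a+5))*((a+6)*2))))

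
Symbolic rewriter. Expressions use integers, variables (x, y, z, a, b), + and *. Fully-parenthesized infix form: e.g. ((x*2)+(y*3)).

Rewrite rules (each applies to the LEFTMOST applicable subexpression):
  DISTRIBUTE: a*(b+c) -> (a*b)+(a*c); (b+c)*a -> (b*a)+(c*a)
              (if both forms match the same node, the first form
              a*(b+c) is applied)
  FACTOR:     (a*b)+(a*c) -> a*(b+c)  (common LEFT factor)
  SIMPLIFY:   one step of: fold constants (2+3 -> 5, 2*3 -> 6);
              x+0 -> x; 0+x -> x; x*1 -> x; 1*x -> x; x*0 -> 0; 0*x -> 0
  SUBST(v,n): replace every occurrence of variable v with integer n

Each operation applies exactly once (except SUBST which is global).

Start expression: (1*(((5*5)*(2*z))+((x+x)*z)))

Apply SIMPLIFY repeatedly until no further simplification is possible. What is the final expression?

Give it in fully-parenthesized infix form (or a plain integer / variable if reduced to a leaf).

Start: (1*(((5*5)*(2*z))+((x+x)*z)))
Step 1: at root: (1*(((5*5)*(2*z))+((x+x)*z))) -> (((5*5)*(2*z))+((x+x)*z)); overall: (1*(((5*5)*(2*z))+((x+x)*z))) -> (((5*5)*(2*z))+((x+x)*z))
Step 2: at LL: (5*5) -> 25; overall: (((5*5)*(2*z))+((x+x)*z)) -> ((25*(2*z))+((x+x)*z))
Fixed point: ((25*(2*z))+((x+x)*z))

Answer: ((25*(2*z))+((x+x)*z))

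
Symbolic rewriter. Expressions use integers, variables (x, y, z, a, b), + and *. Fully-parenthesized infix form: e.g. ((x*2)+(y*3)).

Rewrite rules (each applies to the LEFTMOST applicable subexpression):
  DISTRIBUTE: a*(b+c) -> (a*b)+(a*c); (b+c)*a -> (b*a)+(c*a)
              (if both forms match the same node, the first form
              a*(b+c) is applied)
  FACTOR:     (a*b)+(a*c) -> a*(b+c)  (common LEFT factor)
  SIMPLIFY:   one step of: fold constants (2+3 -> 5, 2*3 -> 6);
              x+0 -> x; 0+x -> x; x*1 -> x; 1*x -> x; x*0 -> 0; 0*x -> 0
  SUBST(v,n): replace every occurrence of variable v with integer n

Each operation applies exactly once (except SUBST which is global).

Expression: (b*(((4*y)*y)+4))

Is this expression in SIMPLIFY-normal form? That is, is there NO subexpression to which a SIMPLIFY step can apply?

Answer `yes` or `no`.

Answer: yes

Derivation:
Expression: (b*(((4*y)*y)+4))
Scanning for simplifiable subexpressions (pre-order)...
  at root: (b*(((4*y)*y)+4)) (not simplifiable)
  at R: (((4*y)*y)+4) (not simplifiable)
  at RL: ((4*y)*y) (not simplifiable)
  at RLL: (4*y) (not simplifiable)
Result: no simplifiable subexpression found -> normal form.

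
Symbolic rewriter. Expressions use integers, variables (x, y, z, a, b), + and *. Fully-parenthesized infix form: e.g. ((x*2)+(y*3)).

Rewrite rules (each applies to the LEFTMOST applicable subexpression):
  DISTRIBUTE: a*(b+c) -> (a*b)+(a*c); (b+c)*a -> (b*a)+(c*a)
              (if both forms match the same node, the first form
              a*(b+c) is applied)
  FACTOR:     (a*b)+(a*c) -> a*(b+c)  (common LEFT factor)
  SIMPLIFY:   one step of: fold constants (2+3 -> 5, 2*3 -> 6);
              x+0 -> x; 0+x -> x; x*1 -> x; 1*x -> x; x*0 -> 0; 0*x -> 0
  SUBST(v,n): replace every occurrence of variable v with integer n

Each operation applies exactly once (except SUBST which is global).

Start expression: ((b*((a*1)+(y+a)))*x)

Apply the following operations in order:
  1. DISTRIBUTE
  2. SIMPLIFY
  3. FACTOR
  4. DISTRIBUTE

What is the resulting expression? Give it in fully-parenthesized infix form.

Answer: (((b*a)+(b*(y+a)))*x)

Derivation:
Start: ((b*((a*1)+(y+a)))*x)
Apply DISTRIBUTE at L (target: (b*((a*1)+(y+a)))): ((b*((a*1)+(y+a)))*x) -> (((b*(a*1))+(b*(y+a)))*x)
Apply SIMPLIFY at LLR (target: (a*1)): (((b*(a*1))+(b*(y+a)))*x) -> (((b*a)+(b*(y+a)))*x)
Apply FACTOR at L (target: ((b*a)+(b*(y+a)))): (((b*a)+(b*(y+a)))*x) -> ((b*(a+(y+a)))*x)
Apply DISTRIBUTE at L (target: (b*(a+(y+a)))): ((b*(a+(y+a)))*x) -> (((b*a)+(b*(y+a)))*x)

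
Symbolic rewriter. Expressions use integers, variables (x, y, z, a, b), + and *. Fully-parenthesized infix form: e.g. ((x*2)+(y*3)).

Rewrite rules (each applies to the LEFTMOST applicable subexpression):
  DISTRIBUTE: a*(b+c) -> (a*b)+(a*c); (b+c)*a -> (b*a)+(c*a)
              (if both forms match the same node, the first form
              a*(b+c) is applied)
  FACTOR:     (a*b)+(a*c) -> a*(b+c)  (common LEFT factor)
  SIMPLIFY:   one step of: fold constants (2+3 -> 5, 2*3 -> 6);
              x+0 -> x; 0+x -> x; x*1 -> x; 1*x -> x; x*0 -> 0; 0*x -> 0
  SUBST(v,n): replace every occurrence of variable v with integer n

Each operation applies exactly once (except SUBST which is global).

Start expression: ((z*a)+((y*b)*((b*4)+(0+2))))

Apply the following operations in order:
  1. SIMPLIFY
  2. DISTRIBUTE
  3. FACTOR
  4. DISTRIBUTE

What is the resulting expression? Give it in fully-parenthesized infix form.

Start: ((z*a)+((y*b)*((b*4)+(0+2))))
Apply SIMPLIFY at RRR (target: (0+2)): ((z*a)+((y*b)*((b*4)+(0+2)))) -> ((z*a)+((y*b)*((b*4)+2)))
Apply DISTRIBUTE at R (target: ((y*b)*((b*4)+2))): ((z*a)+((y*b)*((b*4)+2))) -> ((z*a)+(((y*b)*(b*4))+((y*b)*2)))
Apply FACTOR at R (target: (((y*b)*(b*4))+((y*b)*2))): ((z*a)+(((y*b)*(b*4))+((y*b)*2))) -> ((z*a)+((y*b)*((b*4)+2)))
Apply DISTRIBUTE at R (target: ((y*b)*((b*4)+2))): ((z*a)+((y*b)*((b*4)+2))) -> ((z*a)+(((y*b)*(b*4))+((y*b)*2)))

Answer: ((z*a)+(((y*b)*(b*4))+((y*b)*2)))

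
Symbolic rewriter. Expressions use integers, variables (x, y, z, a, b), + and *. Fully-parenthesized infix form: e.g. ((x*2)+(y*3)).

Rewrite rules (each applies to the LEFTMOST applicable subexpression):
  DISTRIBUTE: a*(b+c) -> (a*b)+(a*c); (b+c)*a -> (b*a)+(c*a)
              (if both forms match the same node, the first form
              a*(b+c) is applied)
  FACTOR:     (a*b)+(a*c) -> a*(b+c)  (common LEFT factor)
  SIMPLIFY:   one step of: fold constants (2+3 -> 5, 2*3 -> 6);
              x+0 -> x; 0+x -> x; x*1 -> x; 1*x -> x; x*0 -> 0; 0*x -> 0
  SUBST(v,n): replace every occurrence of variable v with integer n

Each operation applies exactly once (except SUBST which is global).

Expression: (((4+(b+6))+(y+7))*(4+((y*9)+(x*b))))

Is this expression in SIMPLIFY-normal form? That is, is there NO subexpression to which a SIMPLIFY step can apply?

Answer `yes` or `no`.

Expression: (((4+(b+6))+(y+7))*(4+((y*9)+(x*b))))
Scanning for simplifiable subexpressions (pre-order)...
  at root: (((4+(b+6))+(y+7))*(4+((y*9)+(x*b)))) (not simplifiable)
  at L: ((4+(b+6))+(y+7)) (not simplifiable)
  at LL: (4+(b+6)) (not simplifiable)
  at LLR: (b+6) (not simplifiable)
  at LR: (y+7) (not simplifiable)
  at R: (4+((y*9)+(x*b))) (not simplifiable)
  at RR: ((y*9)+(x*b)) (not simplifiable)
  at RRL: (y*9) (not simplifiable)
  at RRR: (x*b) (not simplifiable)
Result: no simplifiable subexpression found -> normal form.

Answer: yes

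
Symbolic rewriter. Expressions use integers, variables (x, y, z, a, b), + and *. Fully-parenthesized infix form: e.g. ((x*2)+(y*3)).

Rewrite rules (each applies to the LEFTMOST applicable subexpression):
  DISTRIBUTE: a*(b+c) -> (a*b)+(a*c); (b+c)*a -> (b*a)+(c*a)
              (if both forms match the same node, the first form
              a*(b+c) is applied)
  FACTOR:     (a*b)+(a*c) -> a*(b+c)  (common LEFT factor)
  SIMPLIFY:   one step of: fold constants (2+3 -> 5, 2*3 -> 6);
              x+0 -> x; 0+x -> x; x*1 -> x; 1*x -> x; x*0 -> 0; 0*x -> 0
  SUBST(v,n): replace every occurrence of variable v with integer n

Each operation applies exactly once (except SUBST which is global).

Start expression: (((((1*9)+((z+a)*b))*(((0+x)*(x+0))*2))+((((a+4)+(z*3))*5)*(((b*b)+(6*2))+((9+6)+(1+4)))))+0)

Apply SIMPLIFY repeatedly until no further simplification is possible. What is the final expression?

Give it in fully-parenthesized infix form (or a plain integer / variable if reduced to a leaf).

Answer: (((9+((z+a)*b))*((x*x)*2))+((((a+4)+(z*3))*5)*(((b*b)+12)+20)))

Derivation:
Start: (((((1*9)+((z+a)*b))*(((0+x)*(x+0))*2))+((((a+4)+(z*3))*5)*(((b*b)+(6*2))+((9+6)+(1+4)))))+0)
Step 1: at root: (((((1*9)+((z+a)*b))*(((0+x)*(x+0))*2))+((((a+4)+(z*3))*5)*(((b*b)+(6*2))+((9+6)+(1+4)))))+0) -> ((((1*9)+((z+a)*b))*(((0+x)*(x+0))*2))+((((a+4)+(z*3))*5)*(((b*b)+(6*2))+((9+6)+(1+4))))); overall: (((((1*9)+((z+a)*b))*(((0+x)*(x+0))*2))+((((a+4)+(z*3))*5)*(((b*b)+(6*2))+((9+6)+(1+4)))))+0) -> ((((1*9)+((z+a)*b))*(((0+x)*(x+0))*2))+((((a+4)+(z*3))*5)*(((b*b)+(6*2))+((9+6)+(1+4)))))
Step 2: at LLL: (1*9) -> 9; overall: ((((1*9)+((z+a)*b))*(((0+x)*(x+0))*2))+((((a+4)+(z*3))*5)*(((b*b)+(6*2))+((9+6)+(1+4))))) -> (((9+((z+a)*b))*(((0+x)*(x+0))*2))+((((a+4)+(z*3))*5)*(((b*b)+(6*2))+((9+6)+(1+4)))))
Step 3: at LRLL: (0+x) -> x; overall: (((9+((z+a)*b))*(((0+x)*(x+0))*2))+((((a+4)+(z*3))*5)*(((b*b)+(6*2))+((9+6)+(1+4))))) -> (((9+((z+a)*b))*((x*(x+0))*2))+((((a+4)+(z*3))*5)*(((b*b)+(6*2))+((9+6)+(1+4)))))
Step 4: at LRLR: (x+0) -> x; overall: (((9+((z+a)*b))*((x*(x+0))*2))+((((a+4)+(z*3))*5)*(((b*b)+(6*2))+((9+6)+(1+4))))) -> (((9+((z+a)*b))*((x*x)*2))+((((a+4)+(z*3))*5)*(((b*b)+(6*2))+((9+6)+(1+4)))))
Step 5: at RRLR: (6*2) -> 12; overall: (((9+((z+a)*b))*((x*x)*2))+((((a+4)+(z*3))*5)*(((b*b)+(6*2))+((9+6)+(1+4))))) -> (((9+((z+a)*b))*((x*x)*2))+((((a+4)+(z*3))*5)*(((b*b)+12)+((9+6)+(1+4)))))
Step 6: at RRRL: (9+6) -> 15; overall: (((9+((z+a)*b))*((x*x)*2))+((((a+4)+(z*3))*5)*(((b*b)+12)+((9+6)+(1+4))))) -> (((9+((z+a)*b))*((x*x)*2))+((((a+4)+(z*3))*5)*(((b*b)+12)+(15+(1+4)))))
Step 7: at RRRR: (1+4) -> 5; overall: (((9+((z+a)*b))*((x*x)*2))+((((a+4)+(z*3))*5)*(((b*b)+12)+(15+(1+4))))) -> (((9+((z+a)*b))*((x*x)*2))+((((a+4)+(z*3))*5)*(((b*b)+12)+(15+5))))
Step 8: at RRR: (15+5) -> 20; overall: (((9+((z+a)*b))*((x*x)*2))+((((a+4)+(z*3))*5)*(((b*b)+12)+(15+5)))) -> (((9+((z+a)*b))*((x*x)*2))+((((a+4)+(z*3))*5)*(((b*b)+12)+20)))
Fixed point: (((9+((z+a)*b))*((x*x)*2))+((((a+4)+(z*3))*5)*(((b*b)+12)+20)))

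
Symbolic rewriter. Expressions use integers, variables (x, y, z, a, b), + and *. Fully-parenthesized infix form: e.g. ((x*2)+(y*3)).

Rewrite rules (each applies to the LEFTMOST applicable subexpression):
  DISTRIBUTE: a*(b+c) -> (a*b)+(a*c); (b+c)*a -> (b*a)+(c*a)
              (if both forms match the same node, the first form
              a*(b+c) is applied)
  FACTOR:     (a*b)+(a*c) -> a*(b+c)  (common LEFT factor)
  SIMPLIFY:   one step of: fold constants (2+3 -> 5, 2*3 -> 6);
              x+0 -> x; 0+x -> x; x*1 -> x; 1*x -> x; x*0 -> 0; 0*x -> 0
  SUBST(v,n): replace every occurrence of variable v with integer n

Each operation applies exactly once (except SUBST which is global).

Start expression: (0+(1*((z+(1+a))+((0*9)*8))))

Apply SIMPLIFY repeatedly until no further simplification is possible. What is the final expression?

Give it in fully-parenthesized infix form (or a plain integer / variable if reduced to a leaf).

Start: (0+(1*((z+(1+a))+((0*9)*8))))
Step 1: at root: (0+(1*((z+(1+a))+((0*9)*8)))) -> (1*((z+(1+a))+((0*9)*8))); overall: (0+(1*((z+(1+a))+((0*9)*8)))) -> (1*((z+(1+a))+((0*9)*8)))
Step 2: at root: (1*((z+(1+a))+((0*9)*8))) -> ((z+(1+a))+((0*9)*8)); overall: (1*((z+(1+a))+((0*9)*8))) -> ((z+(1+a))+((0*9)*8))
Step 3: at RL: (0*9) -> 0; overall: ((z+(1+a))+((0*9)*8)) -> ((z+(1+a))+(0*8))
Step 4: at R: (0*8) -> 0; overall: ((z+(1+a))+(0*8)) -> ((z+(1+a))+0)
Step 5: at root: ((z+(1+a))+0) -> (z+(1+a)); overall: ((z+(1+a))+0) -> (z+(1+a))
Fixed point: (z+(1+a))

Answer: (z+(1+a))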